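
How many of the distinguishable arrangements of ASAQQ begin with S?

Fix S in the first position and arrange the remaining 4 letters.
Those 4 letters have A appearing twice and Q appearing twice, giving (4)!/(2!·2!) = 6.

6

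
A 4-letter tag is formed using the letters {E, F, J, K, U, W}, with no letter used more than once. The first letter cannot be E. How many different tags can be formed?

300

The first letter has 6−1 = 5 choices (anything except E).
The remaining 3 letters are filled from the other 5 symbols without repetition: 5 × 4 × 3 = 60.
Total: 5 × 60 = 300.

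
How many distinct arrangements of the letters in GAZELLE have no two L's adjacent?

900

There are 7!/(2!·2!) = 1260 arrangements of GAZELLE in total.
Arrangements with the L's together: treat LL as one letter, giving (6)!/(2!) = 360.
Subtracting, 1260 − 360 = 900 arrangements keep the L's apart.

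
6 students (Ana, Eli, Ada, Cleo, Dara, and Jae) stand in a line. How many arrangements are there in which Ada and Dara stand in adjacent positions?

240

Glue Ada and Dara into one block (2 internal orders), leaving 5 units to arrange in a row.
That gives 2 × 5! = 2 × 120 = 240.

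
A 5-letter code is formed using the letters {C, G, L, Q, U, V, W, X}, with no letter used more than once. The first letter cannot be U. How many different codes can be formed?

The first letter has 8−1 = 7 choices (anything except U).
The remaining 4 letters are filled from the other 7 symbols without repetition: 7 × 6 × 5 × 4 = 840.
Total: 7 × 840 = 5880.

5880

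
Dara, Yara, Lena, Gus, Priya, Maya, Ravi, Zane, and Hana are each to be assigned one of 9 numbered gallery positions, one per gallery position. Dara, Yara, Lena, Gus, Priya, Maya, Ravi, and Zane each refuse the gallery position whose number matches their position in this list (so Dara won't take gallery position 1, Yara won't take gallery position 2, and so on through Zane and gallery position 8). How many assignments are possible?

148329

Let Aᵢ (for 1 ≤ i ≤ 8) be the placements that put person i in their forbidden gallery position. Any j of these fix j positions, leaving (9−j)! ways to fill the rest, and there are C(8,j) ways to pick which j.
By inclusion–exclusion, the number of valid placements is Σ_{j=0}^{8} (−1)^j C(8,j)·(9−j)!.
Computing: 362880 − 322560 + 141120 − 40320 + 8400 − 1344 + 168 − 16 + 1 = 148329.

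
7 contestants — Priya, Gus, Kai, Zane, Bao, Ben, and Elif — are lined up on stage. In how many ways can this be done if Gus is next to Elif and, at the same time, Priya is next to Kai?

Treat {Gus,Elif} as one block (2 orders) and {Priya,Kai} as another (2 orders).
That leaves 5 units to arrange: 2 × 2 × 5! = 4 × 120 = 480.

480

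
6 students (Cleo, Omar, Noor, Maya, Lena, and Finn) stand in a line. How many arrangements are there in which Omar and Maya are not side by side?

480

There are 6! = 720 arrangements in all. If Omar and Maya are adjacent, merging them into one block gives 2·(5)! = 240 arrangements.
Complementary counting: 720 − 240 = 480.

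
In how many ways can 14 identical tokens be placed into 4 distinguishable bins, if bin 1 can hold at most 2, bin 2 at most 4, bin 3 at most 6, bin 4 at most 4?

Ignoring the caps, the number of non-negative solutions to x_1+…+x_4 = 14 is C(17,3) = 680.
Subtract solutions that violate a single cap (substitute x_i' = x_i − (cap_i+1)): x_1 ≥ 3 gives C(14,3) = 364; x_2 ≥ 5 gives C(12,3) = 220; x_3 ≥ 7 gives C(10,3) = 120; x_4 ≥ 5 gives C(12,3) = 220. Together 924.
Add back pairs where two caps are both exceeded: 84 + 35 + 84 + 10 + 35 + 10 = 258.
Subtract triples: 0 + 4 + 0 + 0 = 4.
By inclusion–exclusion the count is 680 − 924 + 258 − 4 = 10.

10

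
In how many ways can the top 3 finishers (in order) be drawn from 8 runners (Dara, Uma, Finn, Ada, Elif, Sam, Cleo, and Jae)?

336

This is an ordered selection of 3 from 8: P(8,3).
That gives 8 × 7 × 6 = 336.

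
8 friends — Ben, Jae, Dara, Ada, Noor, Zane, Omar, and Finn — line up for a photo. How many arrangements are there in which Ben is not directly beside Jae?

30240

There are 8! = 40320 arrangements in all. If Ben and Jae are adjacent, merging them into one block gives 2·(7)! = 10080 arrangements.
So 40320 − 10080 = 30240 arrangements keep them apart.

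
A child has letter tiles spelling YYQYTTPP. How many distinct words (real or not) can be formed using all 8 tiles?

1680

The 8 letters of YYQYTTPP have repeats: P appearing twice, T appearing twice, and Y appearing 3 times.
The number of distinct arrangements is 8!/(3!·2!·2!) = 40320/24 = 1680.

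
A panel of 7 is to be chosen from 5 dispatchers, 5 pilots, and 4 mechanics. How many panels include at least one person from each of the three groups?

3240

With no constraint there are C(14,7) = 3432 possible selections.
Selections missing a whole group: no dispatchers → C(9,7) = 36; no pilots → C(9,7) = 36; no mechanics → C(10,7) = 120.
Add back selections omitting two groups (i.e. drawn from a single group): C(5,7) + C(5,7) + C(4,7) = 0.
By inclusion–exclusion: 3432 − 192 + 0 = 3240.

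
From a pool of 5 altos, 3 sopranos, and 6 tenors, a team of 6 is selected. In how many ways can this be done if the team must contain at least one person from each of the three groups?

2430

Total 6-person selections from all 14: C(14,6) = 3003.
Subtract selections that omit an entire group: no altos → C(9,6) = 84; no sopranos → C(11,6) = 462; no tenors → C(8,6) = 28.
Add back selections omitting two groups (i.e. drawn from a single group): C(5,6) + C(3,6) + C(6,6) = 1.
By inclusion–exclusion: 3003 − 574 + 1 = 2430.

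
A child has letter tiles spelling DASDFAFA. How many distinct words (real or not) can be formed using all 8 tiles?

The 8 letters of DASDFAFA have repeats: A appearing 3 times, D appearing twice, and F appearing twice.
Dividing 8! = 40320 by 3!·2!·2! = 24 for the repeated letters gives 1680.

1680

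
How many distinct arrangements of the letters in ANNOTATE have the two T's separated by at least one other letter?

3780

Total arrangements of ANNOTATE: 8!/(2!·2!·2!) = 5040.
Arrangements with the T's together: treat TT as one letter, giving (7)!/(2!·2!) = 1260.
Subtracting, 5040 − 1260 = 3780 arrangements keep the T's apart.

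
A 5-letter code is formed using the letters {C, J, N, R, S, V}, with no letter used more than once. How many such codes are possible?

This is a permutation of 5 out of 6: P(6,5) = 6!/1!.
6 × 5 × 4 × 3 × 2 = 720.

720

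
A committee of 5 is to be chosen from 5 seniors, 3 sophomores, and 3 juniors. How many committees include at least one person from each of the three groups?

345

With no constraint there are C(11,5) = 462 possible selections.
Selections missing a whole group: no seniors → C(6,5) = 6; no sophomores → C(8,5) = 56; no juniors → C(8,5) = 56.
Add back selections omitting two groups (i.e. drawn from a single group): C(5,5) + C(3,5) + C(3,5) = 1.
By inclusion–exclusion: 462 − 118 + 1 = 345.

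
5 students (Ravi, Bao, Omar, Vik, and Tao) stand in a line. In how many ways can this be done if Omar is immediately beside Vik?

Treat {Omar, Vik} as a single unit. There are 4 units to order, and the pair itself can be ordered 2 ways.
That gives 2 × 4! = 2 × 24 = 48.

48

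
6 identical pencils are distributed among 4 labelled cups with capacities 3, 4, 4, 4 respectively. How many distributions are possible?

62

Ignoring the caps, the number of non-negative solutions to x_1+…+x_4 = 6 is C(9,3) = 84.
Subtract solutions that violate a single cap (substitute x_i' = x_i − (cap_i+1)): x_1 ≥ 4 gives C(5,3) = 10; x_2 ≥ 5 gives C(4,3) = 4; x_3 ≥ 5 gives C(4,3) = 4; x_4 ≥ 5 gives C(4,3) = 4. Together 22.
No two caps can be exceeded simultaneously, so the pair terms are all 0.
By inclusion–exclusion the count is 84 − 22 + 0 = 62.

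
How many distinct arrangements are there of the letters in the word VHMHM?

30

The 5 letters of VHMHM have repeats: H appearing twice and M appearing twice.
So there are 5! / (2!·2!) = 30 distinguishable arrangements.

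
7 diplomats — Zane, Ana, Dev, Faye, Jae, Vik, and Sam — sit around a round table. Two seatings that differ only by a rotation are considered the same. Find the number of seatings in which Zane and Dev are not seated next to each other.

All circular seatings of 7 people number (6)! = 720.
Those with Zane next to Dev: fuse the pair into one unit and seat 6 units around a circle — 2·(5)! = 240.
Subtracting, 720 − 240 = 480.

480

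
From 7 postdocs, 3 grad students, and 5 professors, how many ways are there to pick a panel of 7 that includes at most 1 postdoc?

Split by how many postdocs are chosen (0 through 1).
Sum: C(7,0)·C(8,7) + C(7,1)·C(8,6) = 8 + 196 = 204.

204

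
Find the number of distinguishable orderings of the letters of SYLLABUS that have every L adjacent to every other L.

Treat the 2 copies of L as a single block. The multiset to arrange is then {LL, A, B, S, S, U, Y}, 7 items in all.
That gives (7)!/(2!) = 2520 arrangements.

2520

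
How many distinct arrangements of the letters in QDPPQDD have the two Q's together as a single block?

Treat the 2 copies of Q as a single block. The multiset to arrange is then {QQ, D, D, D, P, P}, 6 items in all.
That gives (6)!/(3!·2!) = 60 arrangements.

60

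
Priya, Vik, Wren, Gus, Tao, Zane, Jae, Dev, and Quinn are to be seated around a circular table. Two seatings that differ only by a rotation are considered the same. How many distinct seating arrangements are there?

40320

Fix one person's seat to break rotational symmetry; the remaining 8 people can be arranged in (8)! = 40320 ways.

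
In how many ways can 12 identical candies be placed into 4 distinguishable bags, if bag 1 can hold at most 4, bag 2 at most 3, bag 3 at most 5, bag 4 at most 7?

Without the upper bounds there are C(15,3) = 455 ways to split 12 among 4 bags.
Subtract solutions that violate a single cap (substitute x_i' = x_i − (cap_i+1)): x_1 ≥ 5 gives C(10,3) = 120; x_2 ≥ 4 gives C(11,3) = 165; x_3 ≥ 6 gives C(9,3) = 84; x_4 ≥ 8 gives C(7,3) = 35. Together 404.
Add back pairs where two caps are both exceeded: 20 + 4 + 0 + 10 + 1 + 0 = 35.
By inclusion–exclusion the count is 455 − 404 + 35 = 86.

86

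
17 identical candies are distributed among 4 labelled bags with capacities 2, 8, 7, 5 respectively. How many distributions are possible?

46

Without the upper bounds there are C(20,3) = 1140 ways to split 17 among 4 bags.
Subtract solutions that violate a single cap (substitute x_i' = x_i − (cap_i+1)): x_1 ≥ 3 gives C(17,3) = 680; x_2 ≥ 9 gives C(11,3) = 165; x_3 ≥ 8 gives C(12,3) = 220; x_4 ≥ 6 gives C(14,3) = 364. Together 1429.
Add back pairs where two caps are both exceeded: 56 + 84 + 165 + 1 + 10 + 20 = 336.
Subtract triples: 0 + 0 + 1 + 0 = 1.
By inclusion–exclusion the count is 1140 − 1429 + 336 − 1 = 46.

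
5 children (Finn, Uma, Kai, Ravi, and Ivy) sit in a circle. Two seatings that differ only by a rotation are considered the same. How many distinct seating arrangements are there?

Around a circle, 5 distinct people have 5!/5 = (4)! = 24 rotationally distinct seatings.

24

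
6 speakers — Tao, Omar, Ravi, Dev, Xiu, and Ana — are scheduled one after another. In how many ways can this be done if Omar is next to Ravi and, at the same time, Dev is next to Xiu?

Treat {Omar,Ravi} as one block (2 orders) and {Dev,Xiu} as another (2 orders).
That leaves 4 units to arrange: 2 × 2 × 4! = 4 × 24 = 96.

96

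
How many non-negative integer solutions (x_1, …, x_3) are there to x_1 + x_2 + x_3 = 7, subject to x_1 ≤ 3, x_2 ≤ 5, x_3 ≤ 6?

By stars and bars, unrestricted non-negative solutions to x_1+…+x_3 = 7 number C(7+2,2) = 36.
Subtract solutions that violate a single cap (substitute x_i' = x_i − (cap_i+1)): x_1 ≥ 4 gives C(5,2) = 10; x_2 ≥ 6 gives C(3,2) = 3; x_3 ≥ 7 gives C(2,2) = 1. Together 14.
No two caps can be exceeded simultaneously, so the pair terms are all 0.
By inclusion–exclusion the count is 36 − 14 + 0 = 22.

22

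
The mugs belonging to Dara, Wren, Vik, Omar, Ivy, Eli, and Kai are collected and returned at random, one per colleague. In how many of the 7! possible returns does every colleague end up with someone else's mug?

Count assignments avoiding every fixed point. For any j of the 7 colleagues fixed to their own mug, the other 7−j can be arranged in (7−j)! ways.
By inclusion–exclusion this is Σ_{j=0}^{7} (−1)^j C(7,j)·(7−j)!.
Computing: 5040 − 5040 + 2520 − 840 + 210 − 42 + 7 − 1 = 1854.

1854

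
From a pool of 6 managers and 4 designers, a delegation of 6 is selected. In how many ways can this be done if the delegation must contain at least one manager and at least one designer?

Total 6-person selections from all 10: C(10,6) = 210.
Subtract selections that omit an entire group: no managers → C(4,6) = 0; no designers → C(6,6) = 1.
Both groups omitted at once is impossible, so 210 − 1 = 209.

209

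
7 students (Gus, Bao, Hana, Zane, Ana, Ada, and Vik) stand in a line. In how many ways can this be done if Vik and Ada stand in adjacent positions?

Treat {Vik, Ada} as a single unit. There are 6 units to order, and the pair itself can be ordered 2 ways.
That gives 2 × 6! = 2 × 720 = 1440.

1440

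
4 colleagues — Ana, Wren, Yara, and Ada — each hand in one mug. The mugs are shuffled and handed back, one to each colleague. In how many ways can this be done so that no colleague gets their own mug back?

9

Let Aᵢ be the assignments in which colleague i gets their own mug. We want the size of the complement of A₁∪…∪A_4.
By inclusion–exclusion this is Σ_{j=0}^{4} (−1)^j C(4,j)·(4−j)!.
Computing: 24 − 24 + 12 − 4 + 1 = 9.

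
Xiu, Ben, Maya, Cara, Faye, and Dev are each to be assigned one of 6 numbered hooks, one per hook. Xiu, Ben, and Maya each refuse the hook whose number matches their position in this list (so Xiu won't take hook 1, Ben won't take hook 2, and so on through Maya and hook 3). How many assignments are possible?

Let Aᵢ (for i ∈ {1, 2, 3}) be the placements that put person i in their forbidden hook. Any j of these fix j positions, leaving (6−j)! ways to fill the rest, and there are C(3,j) ways to pick which j.
By inclusion–exclusion, the number of valid placements is Σ_{j=0}^{3} (−1)^j C(3,j)·(6−j)!.
Computing: 720 − 360 + 72 − 6 = 426.

426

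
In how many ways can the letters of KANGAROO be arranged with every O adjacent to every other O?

Treat the 2 copies of O as a single block. The multiset to arrange is then {OO, A, A, G, K, N, R}, 7 items in all.
That gives (7)!/(2!) = 2520 arrangements.

2520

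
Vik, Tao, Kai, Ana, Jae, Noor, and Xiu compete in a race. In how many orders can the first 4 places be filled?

This is an ordered selection of 4 from 7: P(7,4).
That gives 7 × 6 × 5 × 4 = 840.

840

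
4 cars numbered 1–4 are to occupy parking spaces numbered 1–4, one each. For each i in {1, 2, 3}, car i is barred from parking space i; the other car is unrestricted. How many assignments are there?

11

Let Aᵢ (for i ∈ {1, 2, 3}) be the placements that put car i in its forbidden parking space. Any j of these fix j positions, leaving (4−j)! ways to fill the rest, and there are C(3,j) ways to pick which j.
By inclusion–exclusion, the number of valid placements is Σ_{j=0}^{3} (−1)^j C(3,j)·(4−j)!.
Computing: 24 − 18 + 6 − 1 = 11.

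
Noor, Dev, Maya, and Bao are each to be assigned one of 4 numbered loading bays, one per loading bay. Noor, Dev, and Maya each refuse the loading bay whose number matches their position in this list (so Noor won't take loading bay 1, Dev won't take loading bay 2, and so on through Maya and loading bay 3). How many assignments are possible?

11

Let Aᵢ (for i ∈ {1, 2, 3}) be the placements that put person i in their forbidden loading bay. Any j of these fix j positions, leaving (4−j)! ways to fill the rest, and there are C(3,j) ways to pick which j.
By inclusion–exclusion, the number of valid placements is Σ_{j=0}^{3} (−1)^j C(3,j)·(4−j)!.
Computing: 24 − 18 + 6 − 1 = 11.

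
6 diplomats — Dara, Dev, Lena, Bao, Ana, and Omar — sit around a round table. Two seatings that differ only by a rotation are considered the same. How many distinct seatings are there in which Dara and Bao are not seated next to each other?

Without the restriction there are (5)! = 120 seatings.
Those with Dara next to Bao: fuse the pair into one unit and seat 5 units around a circle — 2·(4)! = 48.
Subtracting, 120 − 48 = 72.

72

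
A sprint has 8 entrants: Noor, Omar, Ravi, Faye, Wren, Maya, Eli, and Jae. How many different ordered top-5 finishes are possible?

There are 8 choices for 1st place, 7 for 2nd, and so on down to 4 for position 5.
That gives 8 × 7 × 6 × 5 × 4 = 6720.

6720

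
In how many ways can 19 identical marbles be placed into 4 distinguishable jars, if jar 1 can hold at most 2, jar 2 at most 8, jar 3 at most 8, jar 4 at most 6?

46

By stars and bars, unrestricted non-negative solutions to x_1+…+x_4 = 19 number C(19+3,3) = 1540.
Subtract solutions that violate a single cap (substitute x_i' = x_i − (cap_i+1)): x_1 ≥ 3 gives C(19,3) = 969; x_2 ≥ 9 gives C(13,3) = 286; x_3 ≥ 9 gives C(13,3) = 286; x_4 ≥ 7 gives C(15,3) = 455. Together 1996.
Add back pairs where two caps are both exceeded: 120 + 120 + 220 + 4 + 20 + 20 = 504.
Subtract triples: 0 + 1 + 1 + 0 = 2.
By inclusion–exclusion the count is 1540 − 1996 + 504 − 2 = 46.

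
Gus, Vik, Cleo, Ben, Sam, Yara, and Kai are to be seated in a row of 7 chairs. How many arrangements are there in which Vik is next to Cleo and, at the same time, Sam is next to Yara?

Treat {Vik,Cleo} as one block (2 orders) and {Sam,Yara} as another (2 orders).
That leaves 5 units to arrange: 2 × 2 × 5! = 4 × 120 = 480.

480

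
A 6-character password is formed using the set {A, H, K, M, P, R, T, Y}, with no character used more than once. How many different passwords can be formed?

20160

With no repetition, fill the 6 characters in order: 8 choices, then 7, down to 3.
That product is 8 × 7 × 6 × 5 × 4 × 3 = 20160.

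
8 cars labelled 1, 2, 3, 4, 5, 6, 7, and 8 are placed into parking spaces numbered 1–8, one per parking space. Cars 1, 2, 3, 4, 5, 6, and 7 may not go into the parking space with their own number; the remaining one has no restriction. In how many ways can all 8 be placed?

16687

Let Aᵢ (for 1 ≤ i ≤ 7) be the placements that put car i in its forbidden parking space. Any j of these fix j positions, leaving (8−j)! ways to fill the rest, and there are C(7,j) ways to pick which j.
By inclusion–exclusion, the number of valid placements is Σ_{j=0}^{7} (−1)^j C(7,j)·(8−j)!.
Computing: 40320 − 35280 + 15120 − 4200 + 840 − 126 + 14 − 1 = 16687.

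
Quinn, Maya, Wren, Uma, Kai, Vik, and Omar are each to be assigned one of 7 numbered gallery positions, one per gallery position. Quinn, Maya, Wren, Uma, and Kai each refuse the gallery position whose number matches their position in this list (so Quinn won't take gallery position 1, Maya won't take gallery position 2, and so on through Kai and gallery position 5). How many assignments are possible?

Let Aᵢ (for 1 ≤ i ≤ 5) be the placements that put person i in their forbidden gallery position. Any j of these fix j positions, leaving (7−j)! ways to fill the rest, and there are C(5,j) ways to pick which j.
By inclusion–exclusion, the number of valid placements is Σ_{j=0}^{5} (−1)^j C(5,j)·(7−j)!.
Computing: 5040 − 3600 + 1200 − 240 + 30 − 2 = 2428.

2428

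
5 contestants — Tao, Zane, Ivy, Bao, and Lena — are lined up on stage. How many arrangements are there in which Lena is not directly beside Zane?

There are 5! = 120 arrangements in all. If Lena and Zane are adjacent, merging them into one block gives 2·(4)! = 48 arrangements.
So 120 − 48 = 72 arrangements keep them apart.

72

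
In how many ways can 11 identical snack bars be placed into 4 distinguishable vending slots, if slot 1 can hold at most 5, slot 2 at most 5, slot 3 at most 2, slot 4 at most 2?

18

Ignoring the caps, the number of non-negative solutions to x_1+…+x_4 = 11 is C(14,3) = 364.
Subtract solutions that violate a single cap (substitute x_i' = x_i − (cap_i+1)): x_1 ≥ 6 gives C(8,3) = 56; x_2 ≥ 6 gives C(8,3) = 56; x_3 ≥ 3 gives C(11,3) = 165; x_4 ≥ 3 gives C(11,3) = 165. Together 442.
Add back pairs where two caps are both exceeded: 0 + 10 + 10 + 10 + 10 + 56 = 96.
By inclusion–exclusion the count is 364 − 442 + 96 = 18.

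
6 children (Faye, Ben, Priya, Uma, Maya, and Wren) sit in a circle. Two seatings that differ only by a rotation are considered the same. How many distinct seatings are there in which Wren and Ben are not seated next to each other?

72

Without the restriction there are (5)! = 120 seatings.
Those with Wren next to Ben: fuse the pair into one unit and seat 5 units around a circle — 2·(4)! = 48.
Subtracting, 120 − 48 = 72.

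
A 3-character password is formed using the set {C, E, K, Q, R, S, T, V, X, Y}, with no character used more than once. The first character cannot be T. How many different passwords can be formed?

648

The first character has 10−1 = 9 choices (anything except T).
The remaining 2 characters are filled from the other 9 symbols without repetition: 9 × 8 = 72.
Total: 9 × 72 = 648.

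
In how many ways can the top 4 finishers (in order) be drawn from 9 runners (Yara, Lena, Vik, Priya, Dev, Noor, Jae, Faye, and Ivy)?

There are 9 choices for 1st place, 8 for 2nd, and so on down to 6 for position 4.
That gives 9 × 8 × 7 × 6 = 3024.

3024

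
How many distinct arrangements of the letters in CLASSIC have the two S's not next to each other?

900

There are 7!/(2!·2!) = 1260 arrangements of CLASSIC in total.
Arrangements with the S's together: treat SS as one letter, giving (6)!/(2!) = 360.
Hence 1260 − 360 = 900.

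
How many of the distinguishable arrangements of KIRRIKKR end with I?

Fix I in the last position and arrange the remaining 7 letters.
Those 7 letters have K appearing 3 times and R appearing 3 times, giving (7)!/(3!·3!) = 140.

140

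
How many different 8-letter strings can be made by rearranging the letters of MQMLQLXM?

1680

MQMLQLXM has 8 letters with L appearing twice, M appearing 3 times, and Q appearing twice.
So there are 8! / (3!·2!·2!) = 1680 distinguishable arrangements.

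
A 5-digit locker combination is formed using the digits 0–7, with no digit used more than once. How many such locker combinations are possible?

6720

With no repetition, fill the 5 digits in order: 8 choices, then 7, down to 4.
8 × 7 × 6 × 5 × 4 = 6720.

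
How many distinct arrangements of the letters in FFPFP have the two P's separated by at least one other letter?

There are 5!/(3!·2!) = 10 arrangements of FFPFP in total.
If the two P's are adjacent, glue them into one block, leaving 4 items to arrange: (4)!/(3!) = 4 ways.
Subtracting, 10 − 4 = 6 arrangements keep the P's apart.

6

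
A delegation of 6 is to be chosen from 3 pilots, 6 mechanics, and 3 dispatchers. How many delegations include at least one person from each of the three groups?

Unrestricted: C(12,6) = 924 ways to pick any 6 of the 12.
Subtract selections that omit an entire group: no pilots → C(9,6) = 84; no mechanics → C(6,6) = 1; no dispatchers → C(9,6) = 84.
Add back selections omitting two groups (i.e. drawn from a single group): C(3,6) + C(6,6) + C(3,6) = 1.
By inclusion–exclusion: 924 − 169 + 1 = 756.

756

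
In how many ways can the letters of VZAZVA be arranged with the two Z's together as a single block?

30

Treat the 2 copies of Z as a single block. The multiset to arrange is then {ZZ, A, A, V, V}, 5 items in all.
That gives (5)!/(2!·2!) = 30 arrangements.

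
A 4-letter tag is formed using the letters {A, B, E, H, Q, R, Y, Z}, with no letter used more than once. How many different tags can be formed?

1680

With no repetition, fill the 4 letters in order: 8 choices, then 7, down to 5.
That product is 8 × 7 × 6 × 5 = 1680.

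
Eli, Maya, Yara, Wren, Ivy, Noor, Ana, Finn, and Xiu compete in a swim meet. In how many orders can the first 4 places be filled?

3024

This is an ordered selection of 4 from 9: P(9,4).
That gives 9 × 8 × 7 × 6 = 3024.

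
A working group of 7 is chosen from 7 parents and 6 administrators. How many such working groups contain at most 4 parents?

Split by how many parents are chosen (0 through 4).
Sum: C(7,0)·C(6,7) + C(7,1)·C(6,6) + C(7,2)·C(6,5) + C(7,3)·C(6,4) + C(7,4)·C(6,3) = 0 + 7 + 126 + 525 + 700 = 1358.

1358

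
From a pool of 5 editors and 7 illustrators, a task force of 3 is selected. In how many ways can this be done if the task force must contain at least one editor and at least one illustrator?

With no constraint there are C(12,3) = 220 possible selections.
Subtract selections that omit an entire group: no editors → C(7,3) = 35; no illustrators → C(5,3) = 10.
Both groups omitted at once is impossible, so 220 − 45 = 175.

175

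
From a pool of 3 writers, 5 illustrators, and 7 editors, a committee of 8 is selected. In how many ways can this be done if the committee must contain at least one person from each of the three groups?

Unrestricted: C(15,8) = 6435 ways to pick any 8 of the 15.
Subtract selections that omit an entire group: no writers → C(12,8) = 495; no illustrators → C(10,8) = 45; no editors → C(8,8) = 1.
Add back selections omitting two groups (i.e. drawn from a single group): C(3,8) + C(5,8) + C(7,8) = 0.
By inclusion–exclusion: 6435 − 541 + 0 = 5894.

5894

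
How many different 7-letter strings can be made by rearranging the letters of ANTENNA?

Letter multiplicities in ANTENNA: A×2, E×1, N×3, T×1.
The number of distinct arrangements is 7!/(3!·2!) = 5040/12 = 420.

420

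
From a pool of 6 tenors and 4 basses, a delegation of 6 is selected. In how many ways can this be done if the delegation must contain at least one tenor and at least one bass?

209

Unrestricted: C(10,6) = 210 ways to pick any 6 of the 10.
Subtract selections that omit an entire group: no tenors → C(4,6) = 0; no basses → C(6,6) = 1.
Both groups omitted at once is impossible, so 210 − 1 = 209.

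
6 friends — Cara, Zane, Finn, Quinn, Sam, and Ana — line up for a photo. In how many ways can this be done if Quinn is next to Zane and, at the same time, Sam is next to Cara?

Treat {Quinn,Zane} as one block (2 orders) and {Sam,Cara} as another (2 orders).
That leaves 4 units to arrange: 2 × 2 × 4! = 4 × 24 = 96.

96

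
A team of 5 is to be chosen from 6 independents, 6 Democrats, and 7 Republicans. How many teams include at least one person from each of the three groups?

Unrestricted: C(19,5) = 11628 ways to pick any 5 of the 19.
Selections missing a whole group: no independents → C(13,5) = 1287; no Democrats → C(13,5) = 1287; no Republicans → C(12,5) = 792.
Add back selections omitting two groups (i.e. drawn from a single group): C(6,5) + C(6,5) + C(7,5) = 33.
By inclusion–exclusion: 11628 − 3366 + 33 = 8295.

8295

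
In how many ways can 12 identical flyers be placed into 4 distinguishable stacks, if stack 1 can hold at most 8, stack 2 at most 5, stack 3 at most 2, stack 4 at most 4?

Without the upper bounds there are C(15,3) = 455 ways to split 12 among 4 stacks.
Subtract solutions that violate a single cap (substitute x_i' = x_i − (cap_i+1)): x_1 ≥ 9 gives C(6,3) = 20; x_2 ≥ 6 gives C(9,3) = 84; x_3 ≥ 3 gives C(12,3) = 220; x_4 ≥ 5 gives C(10,3) = 120. Together 444.
Add back pairs where two caps are both exceeded: 0 + 1 + 0 + 20 + 4 + 35 = 60.
By inclusion–exclusion the count is 455 − 444 + 60 = 71.

71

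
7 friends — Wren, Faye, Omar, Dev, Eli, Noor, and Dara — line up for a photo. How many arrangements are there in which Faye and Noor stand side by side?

1440

Glue Faye and Noor into one block (2 internal orders), leaving 6 units to arrange in a row.
That gives 2 × 6! = 2 × 720 = 1440.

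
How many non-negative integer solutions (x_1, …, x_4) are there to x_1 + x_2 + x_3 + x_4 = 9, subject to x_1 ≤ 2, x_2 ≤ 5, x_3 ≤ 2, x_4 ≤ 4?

Without the upper bounds there are C(12,3) = 220 ways to split 9 among 4 variables.
Subtract solutions that violate a single cap (substitute x_i' = x_i − (cap_i+1)): x_1 ≥ 3 gives C(9,3) = 84; x_2 ≥ 6 gives C(6,3) = 20; x_3 ≥ 3 gives C(9,3) = 84; x_4 ≥ 5 gives C(7,3) = 35. Together 223.
Add back pairs where two caps are both exceeded: 1 + 20 + 4 + 1 + 0 + 4 = 30.
By inclusion–exclusion the count is 220 − 223 + 30 = 27.

27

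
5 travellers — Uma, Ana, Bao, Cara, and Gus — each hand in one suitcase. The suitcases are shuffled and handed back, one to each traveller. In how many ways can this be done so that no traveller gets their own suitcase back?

Let Aᵢ be the assignments in which traveller i gets their own suitcase. We want the size of the complement of A₁∪…∪A_5.
By inclusion–exclusion this is Σ_{j=0}^{5} (−1)^j C(5,j)·(5−j)!.
Computing: 120 − 120 + 60 − 20 + 5 − 1 = 44.

44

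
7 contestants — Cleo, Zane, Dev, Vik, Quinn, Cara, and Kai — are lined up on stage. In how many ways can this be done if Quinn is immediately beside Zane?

1440

Place the 5 others and the Quinn-Zane pair as 6 objects in a line; the pair has 2 internal arrangements.
So the count is 2·(6)! = 1440.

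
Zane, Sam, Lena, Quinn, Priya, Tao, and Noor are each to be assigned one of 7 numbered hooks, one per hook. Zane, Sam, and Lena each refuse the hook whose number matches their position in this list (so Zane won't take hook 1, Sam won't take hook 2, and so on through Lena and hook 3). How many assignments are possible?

3216

Let Aᵢ (for i ∈ {1, 2, 3}) be the placements that put person i in their forbidden hook. Any j of these fix j positions, leaving (7−j)! ways to fill the rest, and there are C(3,j) ways to pick which j.
By inclusion–exclusion, the number of valid placements is Σ_{j=0}^{3} (−1)^j C(3,j)·(7−j)!.
Computing: 5040 − 2160 + 360 − 24 = 3216.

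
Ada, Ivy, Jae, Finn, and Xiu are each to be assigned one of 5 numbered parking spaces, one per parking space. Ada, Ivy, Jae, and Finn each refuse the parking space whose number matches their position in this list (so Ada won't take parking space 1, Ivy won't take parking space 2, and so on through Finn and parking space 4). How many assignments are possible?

53

Let Aᵢ (for 1 ≤ i ≤ 4) be the placements that put person i in their forbidden parking space. Any j of these fix j positions, leaving (5−j)! ways to fill the rest, and there are C(4,j) ways to pick which j.
By inclusion–exclusion, the number of valid placements is Σ_{j=0}^{4} (−1)^j C(4,j)·(5−j)!.
Computing: 120 − 96 + 36 − 8 + 1 = 53.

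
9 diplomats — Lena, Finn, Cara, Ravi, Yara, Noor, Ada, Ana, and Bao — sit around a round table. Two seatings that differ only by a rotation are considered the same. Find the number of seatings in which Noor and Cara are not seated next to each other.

All circular seatings of 9 people number (8)! = 40320.
Seatings with Noor beside Cara: treat them as a block with 2 internal orders, giving 2 × (7)! = 10080.
Subtracting, 40320 − 10080 = 30240.

30240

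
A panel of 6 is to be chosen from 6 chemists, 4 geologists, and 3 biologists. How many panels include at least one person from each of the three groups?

Total 6-person selections from all 13: C(13,6) = 1716.
Subtract selections that omit an entire group: no chemists → C(7,6) = 7; no geologists → C(9,6) = 84; no biologists → C(10,6) = 210.
Add back selections omitting two groups (i.e. drawn from a single group): C(6,6) + C(4,6) + C(3,6) = 1.
By inclusion–exclusion: 1716 − 301 + 1 = 1416.

1416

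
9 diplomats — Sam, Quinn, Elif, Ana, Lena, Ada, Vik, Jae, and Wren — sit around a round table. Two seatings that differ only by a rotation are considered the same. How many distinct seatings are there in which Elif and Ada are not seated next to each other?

All circular seatings of 9 people number (8)! = 40320.
Those with Elif next to Ada: fuse the pair into one unit and seat 8 units around a circle — 2·(7)! = 10080.
Subtracting, 40320 − 10080 = 30240.

30240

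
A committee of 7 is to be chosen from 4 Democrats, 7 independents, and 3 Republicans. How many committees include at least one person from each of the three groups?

2982

Total 7-person selections from all 14: C(14,7) = 3432.
Selections missing a whole group: no Democrats → C(10,7) = 120; no independents → C(7,7) = 1; no Republicans → C(11,7) = 330.
Add back selections omitting two groups (i.e. drawn from a single group): C(4,7) + C(7,7) + C(3,7) = 1.
By inclusion–exclusion: 3432 − 451 + 1 = 2982.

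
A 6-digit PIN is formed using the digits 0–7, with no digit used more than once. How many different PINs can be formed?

20160

Choose and order 6 of the 8 symbols: the first digit has 8 options, the next 7, and so on down to 3.
That product is 8 × 7 × 6 × 5 × 4 × 3 = 20160.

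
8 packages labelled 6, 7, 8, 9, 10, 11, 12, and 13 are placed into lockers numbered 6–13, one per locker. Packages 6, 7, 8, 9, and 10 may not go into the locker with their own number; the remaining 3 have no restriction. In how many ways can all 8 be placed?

21234

Let Aᵢ (for 6 ≤ i ≤ 10) be the placements that put package i in its forbidden locker. Any j of these fix j positions, leaving (8−j)! ways to fill the rest, and there are C(5,j) ways to pick which j.
By inclusion–exclusion, the number of valid placements is Σ_{j=0}^{5} (−1)^j C(5,j)·(8−j)!.
Computing: 40320 − 25200 + 7200 − 1200 + 120 − 6 = 21234.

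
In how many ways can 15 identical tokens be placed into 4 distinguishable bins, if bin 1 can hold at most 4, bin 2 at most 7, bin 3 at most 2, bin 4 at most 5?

19

By stars and bars, unrestricted non-negative solutions to x_1+…+x_4 = 15 number C(15+3,3) = 816.
Subtract solutions that violate a single cap (substitute x_i' = x_i − (cap_i+1)): x_1 ≥ 5 gives C(13,3) = 286; x_2 ≥ 8 gives C(10,3) = 120; x_3 ≥ 3 gives C(15,3) = 455; x_4 ≥ 6 gives C(12,3) = 220. Together 1081.
Add back pairs where two caps are both exceeded: 10 + 120 + 35 + 35 + 4 + 84 = 288.
Subtract triples: 0 + 0 + 4 + 0 = 4.
By inclusion–exclusion the count is 816 − 1081 + 288 − 4 = 19.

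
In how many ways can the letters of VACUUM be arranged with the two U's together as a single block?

120

Treat the 2 copies of U as a single block. The multiset to arrange is then {UU, A, C, M, V}, 5 items in all.
All 5 items are distinct, so there are (5)! = 120 arrangements.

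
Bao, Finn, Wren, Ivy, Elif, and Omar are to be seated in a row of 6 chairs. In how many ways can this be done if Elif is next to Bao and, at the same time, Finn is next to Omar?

Treat {Elif,Bao} as one block (2 orders) and {Finn,Omar} as another (2 orders).
That leaves 4 units to arrange: 2 × 2 × 4! = 4 × 24 = 96.

96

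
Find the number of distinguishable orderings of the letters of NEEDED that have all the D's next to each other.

20

Treat the 2 copies of D as a single block. The multiset to arrange is then {DD, E, E, E, N}, 5 items in all.
That gives (5)!/(3!) = 20 arrangements.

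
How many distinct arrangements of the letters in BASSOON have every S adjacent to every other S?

Treat the 2 copies of S as a single block. The multiset to arrange is then {SS, A, B, N, O, O}, 6 items in all.
That gives (6)!/(2!) = 360 arrangements.

360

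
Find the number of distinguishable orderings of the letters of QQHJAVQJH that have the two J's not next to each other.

There are 9!/(3!·2!·2!) = 15120 arrangements of QQHJAVQJH in total.
Arrangements with the J's together: treat JJ as one letter, giving (8)!/(3!·2!) = 3360.
Hence 15120 − 3360 = 11760.

11760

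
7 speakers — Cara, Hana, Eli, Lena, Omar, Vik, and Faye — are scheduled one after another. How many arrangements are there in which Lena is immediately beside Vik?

1440

Glue Lena and Vik into one block (2 internal orders), leaving 6 units to arrange in a row.
So the count is 2·(6)! = 1440.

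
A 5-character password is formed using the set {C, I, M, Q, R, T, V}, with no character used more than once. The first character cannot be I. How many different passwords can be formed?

The first character has 7−1 = 6 choices (anything except I).
The remaining 4 characters are filled from the other 6 symbols without repetition: 6 × 5 × 4 × 3 = 360.
Total: 6 × 360 = 2160.

2160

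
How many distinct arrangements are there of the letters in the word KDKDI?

30

The 5 letters of KDKDI have repeats: D appearing twice and K appearing twice.
Dividing 5! = 120 by 2!·2! = 4 for the repeated letters gives 30.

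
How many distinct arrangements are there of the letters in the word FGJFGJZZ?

2520

Letter multiplicities in FGJFGJZZ: F×2, G×2, J×2, Z×2.
So there are 8! / (2!·2!·2!·2!) = 2520 distinguishable arrangements.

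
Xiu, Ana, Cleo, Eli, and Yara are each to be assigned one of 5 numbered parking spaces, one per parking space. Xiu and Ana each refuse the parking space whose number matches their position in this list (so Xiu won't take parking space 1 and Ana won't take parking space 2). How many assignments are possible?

78

Let Aᵢ (for i ∈ {1, 2}) be the placements that put person i in their forbidden parking space. Any j of these fix j positions, leaving (5−j)! ways to fill the rest, and there are C(2,j) ways to pick which j.
By inclusion–exclusion, the number of valid placements is Σ_{j=0}^{2} (−1)^j C(2,j)·(5−j)!.
Computing: 120 − 48 + 6 = 78.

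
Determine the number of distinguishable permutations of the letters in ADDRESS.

1260

ADDRESS has 7 letters with D appearing twice and S appearing twice.
Dividing 7! = 5040 by 2!·2! = 4 for the repeated letters gives 1260.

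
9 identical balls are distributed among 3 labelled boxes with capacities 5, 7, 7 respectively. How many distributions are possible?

By stars and bars, unrestricted non-negative solutions to x_1+…+x_3 = 9 number C(9+2,2) = 55.
Subtract solutions that violate a single cap (substitute x_i' = x_i − (cap_i+1)): x_1 ≥ 6 gives C(5,2) = 10; x_2 ≥ 8 gives C(3,2) = 3; x_3 ≥ 8 gives C(3,2) = 3. Together 16.
No two caps can be exceeded simultaneously, so the pair terms are all 0.
By inclusion–exclusion the count is 55 − 16 + 0 = 39.

39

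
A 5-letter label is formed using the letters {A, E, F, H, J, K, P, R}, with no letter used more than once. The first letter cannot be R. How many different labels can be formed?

5880

The first letter has 8−1 = 7 choices (anything except R).
The remaining 4 letters are filled from the other 7 symbols without repetition: 7 × 6 × 5 × 4 = 840.
Total: 7 × 840 = 5880.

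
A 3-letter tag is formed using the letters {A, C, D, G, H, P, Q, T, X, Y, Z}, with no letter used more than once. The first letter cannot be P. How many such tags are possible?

900

The first letter has 11−1 = 10 choices (anything except P).
The remaining 2 letters are filled from the other 10 symbols without repetition: 10 × 9 = 90.
Total: 10 × 90 = 900.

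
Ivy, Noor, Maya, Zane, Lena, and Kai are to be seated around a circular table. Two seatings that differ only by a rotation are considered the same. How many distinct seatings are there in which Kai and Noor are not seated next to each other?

Without the restriction there are (5)! = 120 seatings.
Those with Kai next to Noor: fuse the pair into one unit and seat 5 units around a circle — 2·(4)! = 48.
Subtracting, 120 − 48 = 72.

72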